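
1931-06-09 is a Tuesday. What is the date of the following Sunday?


Current: Tuesday
Target: Sunday
Days ahead: 5

Next Sunday: 1931-06-14


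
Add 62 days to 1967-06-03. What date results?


Start: 1967-06-03, add 62 days
June 1967 has 30 days: 30 - 3 = 27 days to June 30 -> 35 left
July 1967 has 31 days -> 4 left
August 1967: 4 <= 31 -> lands on August 4

Result: 1967-08-04


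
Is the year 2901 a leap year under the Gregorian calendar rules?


Gregorian leap year rule: divisible by 4, but not by 100, unless also by 400.
2901 is not divisible by 4 -> not a leap year

No


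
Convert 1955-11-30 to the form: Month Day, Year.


ISO 1955-11-30 parses as year=1955, month=11, day=30
Month 11 -> November

November 30, 1955


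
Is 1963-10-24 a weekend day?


Anchor: Jan 1, 1963. With p = 1963 - 1 = 1962: (p + p//4 - p//100 + p//400) mod 7 = (1962 + 490 - 19 + 4) mod 7 = 2437 mod 7 = 1 -> Tuesday (Mon=0 ... Sun=6)
Day of year: 297; offset = 296
Weekday index = (1 + 296) mod 7 = 3 -> Thursday
Weekend days: Saturday, Sunday

No


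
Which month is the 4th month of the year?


Month 4 of 12

April


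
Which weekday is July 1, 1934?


Target: July 1, 1934
Anchor: Jan 1, 1934. With p = 1934 - 1 = 1933: (p + p//4 - p//100 + p//400) mod 7 = (1933 + 483 - 19 + 4) mod 7 = 2401 mod 7 = 0 -> Monday (Mon=0 ... Sun=6)
Days before July (Jan-Jun): 181 days
Weekday index = (0 + 181) mod 7 = 6

Sunday


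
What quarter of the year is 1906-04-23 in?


Month: April (month 4)
Q1: Jan-Mar, Q2: Apr-Jun, Q3: Jul-Sep, Q4: Oct-Dec

Q2


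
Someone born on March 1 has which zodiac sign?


Date: March 1
Conventional tropical zodiac dates: Pisces from February 19 onward; Aries starts March 21
March 1 falls within the Pisces range

Pisces


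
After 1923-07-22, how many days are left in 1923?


Day of year: 203 of 365
Remaining = 365 - 203

162 days


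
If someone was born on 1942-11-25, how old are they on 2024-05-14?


Birth: 1942-11-25
Reference: 2024-05-14
Year difference: 2024 - 1942 = 82
Birthday not yet reached in 2024, subtract 1

81 years old


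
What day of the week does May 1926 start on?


Target: May 1, 1926
Anchor: Jan 1, 1926. With p = 1926 - 1 = 1925: (p + p//4 - p//100 + p//400) mod 7 = (1925 + 481 - 19 + 4) mod 7 = 2391 mod 7 = 4 -> Friday (Mon=0 ... Sun=6)
Days before May (Jan-Apr): 120 days
Weekday index = (4 + 120) mod 7 = 5

Saturday


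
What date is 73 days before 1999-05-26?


Start: 1999-05-26, subtract 73 days
Back 26 days from May 26 reaches April 30, 1999 -> 47 left
April 1999 has 30 days -> back to March 31, 1999 -> 17 left
March 1999: 31 - 17 = 14 -> lands on March 14

Result: 1999-03-14


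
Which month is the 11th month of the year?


Month 11 of 12

November


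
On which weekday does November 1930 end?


November 1930 has 30 days
Anchor: Jan 1, 1930. With p = 1930 - 1 = 1929: (p + p//4 - p//100 + p//400) mod 7 = (1929 + 482 - 19 + 4) mod 7 = 2396 mod 7 = 2 -> Wednesday (Mon=0 ... Sun=6)
Days before November (Jan-Oct): 304; November 1 index = (2 + 304) mod 7 = 5 -> Saturday
Last day offset: 30 - 1 = 29 days
Weekday index = (5 + 29) mod 7 = 6

Sunday, November 30


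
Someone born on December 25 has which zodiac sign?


Date: December 25
Conventional tropical zodiac dates: Capricorn from December 22 onward; Aquarius starts January 20
December 25 falls within the Capricorn range

Capricorn


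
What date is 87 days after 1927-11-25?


Start: 1927-11-25, add 87 days
November 1927 has 30 days: 30 - 25 = 5 days to November 30 -> 82 left
December 1927 has 31 days -> 51 left
January 1928 has 31 days -> 20 left
February 1928: 20 <= 29 -> lands on February 20

Result: 1928-02-20


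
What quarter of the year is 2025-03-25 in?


Month: March (month 3)
Q1: Jan-Mar, Q2: Apr-Jun, Q3: Jul-Sep, Q4: Oct-Dec

Q1


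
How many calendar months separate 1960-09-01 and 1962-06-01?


From September 1960 to June 1962
2 years * 12 = 24 months, minus 3 months = 21

21 months


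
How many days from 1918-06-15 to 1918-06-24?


From 1918-06-15 to 1918-06-24
1918-06-15: days before June = 31 + 28 + 31 + 30 + 31 = 151 (1918 is not a leap year); day of year = 151 + 15 = 166
1918-06-24: days before June = 31 + 28 + 31 + 30 + 31 = 151 (1918 is not a leap year); day of year = 151 + 24 = 175
Same year: 175 - 166 = 9

9 days


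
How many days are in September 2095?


September 2095

30 days


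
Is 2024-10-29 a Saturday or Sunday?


Anchor: Jan 1, 2024. With p = 2024 - 1 = 2023: (p + p//4 - p//100 + p//400) mod 7 = (2023 + 505 - 20 + 5) mod 7 = 2513 mod 7 = 0 -> Monday (Mon=0 ... Sun=6)
Day of year: 303; offset = 302
Weekday index = (0 + 302) mod 7 = 1 -> Tuesday
Weekend days: Saturday, Sunday

No


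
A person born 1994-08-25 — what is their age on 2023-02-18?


Birth: 1994-08-25
Reference: 2023-02-18
Year difference: 2023 - 1994 = 29
Birthday not yet reached in 2023, subtract 1

28 years old


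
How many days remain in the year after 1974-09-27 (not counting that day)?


Day of year: 270 of 365
Remaining = 365 - 270

95 days


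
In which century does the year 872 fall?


Century = (year - 1) // 100 + 1
= (872 - 1) // 100 + 1
= 871 // 100 + 1
= 8 + 1

9th century


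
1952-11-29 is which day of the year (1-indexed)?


Date: November 29, 1952
Days in months 1 through 10: 305
Plus 29 days in November

Day of year: 334


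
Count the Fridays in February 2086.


February 2086 has 28 days
Anchor: Jan 1, 2086. With p = 2086 - 1 = 2085: (p + p//4 - p//100 + p//400) mod 7 = (2085 + 521 - 20 + 5) mod 7 = 2591 mod 7 = 1 -> Tuesday (Mon=0 ... Sun=6)
Days before February (Jan): 31; February 1 index = (1 + 31) mod 7 = 4 -> Friday
First Friday is February 1
Fridays: 1, 8, 15, 22

4 Fridays


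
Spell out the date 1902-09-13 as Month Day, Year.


ISO 1902-09-13 parses as year=1902, month=09, day=13
Month 9 -> September

September 13, 1902


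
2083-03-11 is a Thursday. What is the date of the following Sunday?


Current: Thursday
Target: Sunday
Days ahead: 3

Next Sunday: 2083-03-14


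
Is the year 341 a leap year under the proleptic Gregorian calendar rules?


Gregorian leap year rule: divisible by 4, but not by 100, unless also by 400.
341 is not divisible by 4 -> not a leap year

No


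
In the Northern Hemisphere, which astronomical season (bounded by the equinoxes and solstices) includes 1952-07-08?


Date: July 8
Astronomical Summer (approx.; exact equinox/solstice day varies by year): June 21 to September 21
July 8 falls within the Summer window

Summer


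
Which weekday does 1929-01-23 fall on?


Date: January 23, 1929
Anchor: Jan 1, 1929. With p = 1929 - 1 = 1928: (p + p//4 - p//100 + p//400) mod 7 = (1928 + 482 - 19 + 4) mod 7 = 2395 mod 7 = 1 -> Tuesday (Mon=0 ... Sun=6)
Days into year = 23 - 1 = 22
Weekday index = (1 + 22) mod 7 = 2

Day of the week: Wednesday


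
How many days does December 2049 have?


December 2049

31 days


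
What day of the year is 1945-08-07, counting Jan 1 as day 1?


Date: August 7, 1945
Days in months 1 through 7: 212
Plus 7 days in August

Day of year: 219


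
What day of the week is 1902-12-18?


Date: December 18, 1902
Anchor: Jan 1, 1902. With p = 1902 - 1 = 1901: (p + p//4 - p//100 + p//400) mod 7 = (1901 + 475 - 19 + 4) mod 7 = 2361 mod 7 = 2 -> Wednesday (Mon=0 ... Sun=6)
Days before December (Jan-Nov): 334; offset = 334 + 18 - 1 = 351
Weekday index = (2 + 351) mod 7 = 3

Day of the week: Thursday


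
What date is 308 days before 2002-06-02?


Start: 2002-06-02, subtract 308 days
Back 2 days from June 2 reaches May 31, 2002 -> 306 left
May 2002 has 31 days -> back to April 30, 2002 -> 275 left
April 2002 has 30 days -> back to March 31, 2002 -> 245 left
March 2002 has 31 days -> back to February 28, 2002 -> 214 left
February 2002 has 28 days -> back to January 31, 2002 -> 186 left
January 2002 has 31 days -> back to December 31, 2001 -> 155 left
December 2001 has 31 days -> back to November 30, 2001 -> 124 left
November 2001 has 30 days -> back to October 31, 2001 -> 94 left
October 2001 has 31 days -> back to September 30, 2001 -> 63 left
September 2001 has 30 days -> back to August 31, 2001 -> 33 left
August 2001 has 31 days -> back to July 31, 2001 -> 2 left
July 2001: 31 - 2 = 29 -> lands on July 29

Result: 2001-07-29


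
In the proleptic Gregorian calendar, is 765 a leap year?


Gregorian leap year rule: divisible by 4, but not by 100, unless also by 400.
765 is not divisible by 4 -> not a leap year

No


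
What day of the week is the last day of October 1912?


October 1912 has 31 days
Anchor: Jan 1, 1912. With p = 1912 - 1 = 1911: (p + p//4 - p//100 + p//400) mod 7 = (1911 + 477 - 19 + 4) mod 7 = 2373 mod 7 = 0 -> Monday (Mon=0 ... Sun=6)
Days before October (Jan-Sep): 274; October 1 index = (0 + 274) mod 7 = 1 -> Tuesday
Last day offset: 31 - 1 = 30 days
Weekday index = (1 + 30) mod 7 = 3

Thursday, October 31


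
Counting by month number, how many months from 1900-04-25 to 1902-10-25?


From April 1900 to October 1902
2 years * 12 = 24 months, plus 6 months = 30

30 months


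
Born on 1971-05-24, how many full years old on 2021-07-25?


Birth: 1971-05-24
Reference: 2021-07-25
Year difference: 2021 - 1971 = 50

50 years old


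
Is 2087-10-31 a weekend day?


Anchor: Jan 1, 2087. With p = 2087 - 1 = 2086: (p + p//4 - p//100 + p//400) mod 7 = (2086 + 521 - 20 + 5) mod 7 = 2592 mod 7 = 2 -> Wednesday (Mon=0 ... Sun=6)
Day of year: 304; offset = 303
Weekday index = (2 + 303) mod 7 = 4 -> Friday
Weekend days: Saturday, Sunday

No


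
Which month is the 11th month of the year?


Month 11 of 12

November


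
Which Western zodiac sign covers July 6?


Date: July 6
Conventional tropical zodiac dates: Cancer from June 21 onward; Leo starts July 23
July 6 falls within the Cancer range

Cancer


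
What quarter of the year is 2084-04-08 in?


Month: April (month 4)
Q1: Jan-Mar, Q2: Apr-Jun, Q3: Jul-Sep, Q4: Oct-Dec

Q2


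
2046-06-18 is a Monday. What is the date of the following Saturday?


Current: Monday
Target: Saturday
Days ahead: 5

Next Saturday: 2046-06-23


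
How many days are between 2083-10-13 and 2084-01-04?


From 2083-10-13 to 2084-01-04
2083-10-13: days before October = 31 + 28 + 31 + 30 + 31 + 30 + 31 + 31 + 30 = 273 (2083 is not a leap year); day of year = 273 + 13 = 286
2084-01-04: day of year = 4
Rest of 2083: 365 - 286 = 79
Total = 79 + 4 = 83

83 days


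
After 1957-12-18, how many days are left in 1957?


Day of year: 352 of 365
Remaining = 365 - 352

13 days


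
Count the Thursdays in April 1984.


April 1984 has 30 days
Anchor: Jan 1, 1984. With p = 1984 - 1 = 1983: (p + p//4 - p//100 + p//400) mod 7 = (1983 + 495 - 19 + 4) mod 7 = 2463 mod 7 = 6 -> Sunday (Mon=0 ... Sun=6)
Days before April (Jan-Mar): 91; April 1 index = (6 + 91) mod 7 = 6 -> Sunday
First Thursday is April 5
Thursdays: 5, 12, 19, 26

4 Thursdays


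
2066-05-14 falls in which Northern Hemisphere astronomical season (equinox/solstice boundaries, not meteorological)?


Date: May 14
Astronomical Spring (approx.; exact equinox/solstice day varies by year): March 20 to June 20
May 14 falls within the Spring window

Spring


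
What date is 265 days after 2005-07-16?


Start: 2005-07-16, add 265 days
July 2005 has 31 days: 31 - 16 = 15 days to July 31 -> 250 left
August 2005 has 31 days -> 219 left
September 2005 has 30 days -> 189 left
October 2005 has 31 days -> 158 left
November 2005 has 30 days -> 128 left
December 2005 has 31 days -> 97 left
January 2006 has 31 days -> 66 left
February 2006 has 28 days -> 38 left
March 2006 has 31 days -> 7 left
April 2006: 7 <= 30 -> lands on April 7

Result: 2006-04-07


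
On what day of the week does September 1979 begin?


Target: September 1, 1979
Anchor: Jan 1, 1979. With p = 1979 - 1 = 1978: (p + p//4 - p//100 + p//400) mod 7 = (1978 + 494 - 19 + 4) mod 7 = 2457 mod 7 = 0 -> Monday (Mon=0 ... Sun=6)
Days before September (Jan-Aug): 243 days
Weekday index = (0 + 243) mod 7 = 5

Saturday


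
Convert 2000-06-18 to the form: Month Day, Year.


ISO 2000-06-18 parses as year=2000, month=06, day=18
Month 6 -> June

June 18, 2000


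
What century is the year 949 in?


Century = (year - 1) // 100 + 1
= (949 - 1) // 100 + 1
= 948 // 100 + 1
= 9 + 1

10th century


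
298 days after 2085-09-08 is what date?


Start: 2085-09-08, add 298 days
September 2085 has 30 days: 30 - 8 = 22 days to September 30 -> 276 left
October 2085 has 31 days -> 245 left
November 2085 has 30 days -> 215 left
December 2085 has 31 days -> 184 left
January 2086 has 31 days -> 153 left
February 2086 has 28 days -> 125 left
March 2086 has 31 days -> 94 left
April 2086 has 30 days -> 64 left
May 2086 has 31 days -> 33 left
June 2086 has 30 days -> 3 left
July 2086: 3 <= 31 -> lands on July 3

Result: 2086-07-03


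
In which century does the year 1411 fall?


Century = (year - 1) // 100 + 1
= (1411 - 1) // 100 + 1
= 1410 // 100 + 1
= 14 + 1

15th century


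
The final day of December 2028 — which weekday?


December 2028 has 31 days
Anchor: Jan 1, 2028. With p = 2028 - 1 = 2027: (p + p//4 - p//100 + p//400) mod 7 = (2027 + 506 - 20 + 5) mod 7 = 2518 mod 7 = 5 -> Saturday (Mon=0 ... Sun=6)
Days before December (Jan-Nov): 335; December 1 index = (5 + 335) mod 7 = 4 -> Friday
Last day offset: 31 - 1 = 30 days
Weekday index = (4 + 30) mod 7 = 6

Sunday, December 31


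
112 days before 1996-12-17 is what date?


Start: 1996-12-17, subtract 112 days
Back 17 days from December 17 reaches November 30, 1996 -> 95 left
November 1996 has 30 days -> back to October 31, 1996 -> 65 left
October 1996 has 31 days -> back to September 30, 1996 -> 34 left
September 1996 has 30 days -> back to August 31, 1996 -> 4 left
August 1996: 31 - 4 = 27 -> lands on August 27

Result: 1996-08-27


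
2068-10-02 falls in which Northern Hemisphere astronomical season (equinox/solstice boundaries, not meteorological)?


Date: October 2
Astronomical Autumn (approx.; exact equinox/solstice day varies by year): September 22 to December 20
October 2 falls within the Autumn window

Autumn


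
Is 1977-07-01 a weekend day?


Anchor: Jan 1, 1977. With p = 1977 - 1 = 1976: (p + p//4 - p//100 + p//400) mod 7 = (1976 + 494 - 19 + 4) mod 7 = 2455 mod 7 = 5 -> Saturday (Mon=0 ... Sun=6)
Day of year: 182; offset = 181
Weekday index = (5 + 181) mod 7 = 4 -> Friday
Weekend days: Saturday, Sunday

No


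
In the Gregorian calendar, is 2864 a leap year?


Gregorian leap year rule: divisible by 4, but not by 100, unless also by 400.
2864 is divisible by 4 but not 100 -> leap year

Yes


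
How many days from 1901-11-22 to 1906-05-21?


From 1901-11-22 to 1906-05-21
1901-11-22: days before November = 31 + 28 + 31 + 30 + 31 + 30 + 31 + 31 + 30 + 31 = 304 (1901 is not a leap year); day of year = 304 + 22 = 326
1906-05-21: days before May = 31 + 28 + 31 + 30 = 120 (1906 is not a leap year); day of year = 120 + 21 = 141
Rest of 1901: 365 - 326 = 39
Full years 1902 (365), 1903 (365), 1904 (366), 1905 (365): 1461
Total = 39 + 1461 + 141 = 1641

1641 days


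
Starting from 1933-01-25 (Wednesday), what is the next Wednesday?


Current: Wednesday
Target: Wednesday
Days ahead: 7

Next Wednesday: 1933-02-01


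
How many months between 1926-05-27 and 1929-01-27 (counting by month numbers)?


From May 1926 to January 1929
3 years * 12 = 36 months, minus 4 months = 32

32 months


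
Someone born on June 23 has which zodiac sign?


Date: June 23
Conventional tropical zodiac dates: Cancer from June 21 onward; Leo starts July 23
June 23 falls within the Cancer range

Cancer


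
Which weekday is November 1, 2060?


Target: November 1, 2060
Anchor: Jan 1, 2060. With p = 2060 - 1 = 2059: (p + p//4 - p//100 + p//400) mod 7 = (2059 + 514 - 20 + 5) mod 7 = 2558 mod 7 = 3 -> Thursday (Mon=0 ... Sun=6)
Days before November (Jan-Oct): 305 days
Weekday index = (3 + 305) mod 7 = 0

Monday


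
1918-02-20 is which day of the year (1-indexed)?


Date: February 20, 1918
Days in months 1 through 1: 31
Plus 20 days in February

Day of year: 51


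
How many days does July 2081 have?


July 2081

31 days


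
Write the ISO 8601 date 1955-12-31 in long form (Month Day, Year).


ISO 1955-12-31 parses as year=1955, month=12, day=31
Month 12 -> December

December 31, 1955


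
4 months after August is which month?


August is month 8
8 + 4 = 12

December


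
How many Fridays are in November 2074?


November 2074 has 30 days
Anchor: Jan 1, 2074. With p = 2074 - 1 = 2073: (p + p//4 - p//100 + p//400) mod 7 = (2073 + 518 - 20 + 5) mod 7 = 2576 mod 7 = 0 -> Monday (Mon=0 ... Sun=6)
Days before November (Jan-Oct): 304; November 1 index = (0 + 304) mod 7 = 3 -> Thursday
First Friday is November 2
Fridays: 2, 9, 16, 23, 30

5 Fridays


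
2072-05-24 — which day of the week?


Date: May 24, 2072
Anchor: Jan 1, 2072. With p = 2072 - 1 = 2071: (p + p//4 - p//100 + p//400) mod 7 = (2071 + 517 - 20 + 5) mod 7 = 2573 mod 7 = 4 -> Friday (Mon=0 ... Sun=6)
Days before May (Jan-Apr): 121; offset = 121 + 24 - 1 = 144
Weekday index = (4 + 144) mod 7 = 1

Day of the week: Tuesday


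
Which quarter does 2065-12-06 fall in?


Month: December (month 12)
Q1: Jan-Mar, Q2: Apr-Jun, Q3: Jul-Sep, Q4: Oct-Dec

Q4


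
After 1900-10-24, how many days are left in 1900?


Day of year: 297 of 365
Remaining = 365 - 297

68 days


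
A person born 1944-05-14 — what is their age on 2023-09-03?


Birth: 1944-05-14
Reference: 2023-09-03
Year difference: 2023 - 1944 = 79

79 years old


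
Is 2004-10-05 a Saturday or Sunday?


Anchor: Jan 1, 2004. With p = 2004 - 1 = 2003: (p + p//4 - p//100 + p//400) mod 7 = (2003 + 500 - 20 + 5) mod 7 = 2488 mod 7 = 3 -> Thursday (Mon=0 ... Sun=6)
Day of year: 279; offset = 278
Weekday index = (3 + 278) mod 7 = 1 -> Tuesday
Weekend days: Saturday, Sunday

No


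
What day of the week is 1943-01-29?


Date: January 29, 1943
Anchor: Jan 1, 1943. With p = 1943 - 1 = 1942: (p + p//4 - p//100 + p//400) mod 7 = (1942 + 485 - 19 + 4) mod 7 = 2412 mod 7 = 4 -> Friday (Mon=0 ... Sun=6)
Days into year = 29 - 1 = 28
Weekday index = (4 + 28) mod 7 = 4

Day of the week: Friday


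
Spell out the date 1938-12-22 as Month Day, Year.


ISO 1938-12-22 parses as year=1938, month=12, day=22
Month 12 -> December

December 22, 1938


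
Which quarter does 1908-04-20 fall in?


Month: April (month 4)
Q1: Jan-Mar, Q2: Apr-Jun, Q3: Jul-Sep, Q4: Oct-Dec

Q2


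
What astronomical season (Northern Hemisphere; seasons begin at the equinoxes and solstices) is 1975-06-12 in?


Date: June 12
Astronomical Spring (approx.; exact equinox/solstice day varies by year): March 20 to June 20
June 12 falls within the Spring window

Spring


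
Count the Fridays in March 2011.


March 2011 has 31 days
Anchor: Jan 1, 2011. With p = 2011 - 1 = 2010: (p + p//4 - p//100 + p//400) mod 7 = (2010 + 502 - 20 + 5) mod 7 = 2497 mod 7 = 5 -> Saturday (Mon=0 ... Sun=6)
Days before March (Jan-Feb): 59; March 1 index = (5 + 59) mod 7 = 1 -> Tuesday
First Friday is March 4
Fridays: 4, 11, 18, 25

4 Fridays


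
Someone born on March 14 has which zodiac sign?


Date: March 14
Conventional tropical zodiac dates: Pisces from February 19 onward; Aries starts March 21
March 14 falls within the Pisces range

Pisces


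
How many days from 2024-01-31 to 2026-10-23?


From 2024-01-31 to 2026-10-23
2024-01-31: day of year = 31
2026-10-23: days before October = 31 + 28 + 31 + 30 + 31 + 30 + 31 + 31 + 30 = 273 (2026 is not a leap year); day of year = 273 + 23 = 296
Rest of 2024: 366 - 31 = 335
Full years 2025 (365): 365
Total = 335 + 365 + 296 = 996

996 days


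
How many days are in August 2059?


August 2059

31 days


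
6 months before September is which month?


September is month 9
9 - 6 = 3

March


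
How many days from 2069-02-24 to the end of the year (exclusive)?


Day of year: 55 of 365
Remaining = 365 - 55

310 days


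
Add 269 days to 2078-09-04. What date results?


Start: 2078-09-04, add 269 days
September 2078 has 30 days: 30 - 4 = 26 days to September 30 -> 243 left
October 2078 has 31 days -> 212 left
November 2078 has 30 days -> 182 left
December 2078 has 31 days -> 151 left
January 2079 has 31 days -> 120 left
February 2079 has 28 days -> 92 left
March 2079 has 31 days -> 61 left
April 2079 has 30 days -> 31 left
May 2079: 31 <= 31 -> lands on May 31

Result: 2079-05-31


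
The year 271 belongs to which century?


Century = (year - 1) // 100 + 1
= (271 - 1) // 100 + 1
= 270 // 100 + 1
= 2 + 1

3rd century


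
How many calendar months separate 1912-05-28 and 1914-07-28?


From May 1912 to July 1914
2 years * 12 = 24 months, plus 2 months = 26

26 months


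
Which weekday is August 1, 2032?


Target: August 1, 2032
Anchor: Jan 1, 2032. With p = 2032 - 1 = 2031: (p + p//4 - p//100 + p//400) mod 7 = (2031 + 507 - 20 + 5) mod 7 = 2523 mod 7 = 3 -> Thursday (Mon=0 ... Sun=6)
Days before August (Jan-Jul): 213 days
Weekday index = (3 + 213) mod 7 = 6

Sunday


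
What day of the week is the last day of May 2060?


May 2060 has 31 days
Anchor: Jan 1, 2060. With p = 2060 - 1 = 2059: (p + p//4 - p//100 + p//400) mod 7 = (2059 + 514 - 20 + 5) mod 7 = 2558 mod 7 = 3 -> Thursday (Mon=0 ... Sun=6)
Days before May (Jan-Apr): 121; May 1 index = (3 + 121) mod 7 = 5 -> Saturday
Last day offset: 31 - 1 = 30 days
Weekday index = (5 + 30) mod 7 = 0

Monday, May 31


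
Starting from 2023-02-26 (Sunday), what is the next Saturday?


Current: Sunday
Target: Saturday
Days ahead: 6

Next Saturday: 2023-03-04


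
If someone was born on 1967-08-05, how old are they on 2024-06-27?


Birth: 1967-08-05
Reference: 2024-06-27
Year difference: 2024 - 1967 = 57
Birthday not yet reached in 2024, subtract 1

56 years old


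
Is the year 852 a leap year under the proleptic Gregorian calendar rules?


Gregorian leap year rule: divisible by 4, but not by 100, unless also by 400.
852 is divisible by 4 but not 100 -> leap year

Yes


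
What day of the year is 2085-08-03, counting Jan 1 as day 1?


Date: August 3, 2085
Days in months 1 through 7: 212
Plus 3 days in August

Day of year: 215


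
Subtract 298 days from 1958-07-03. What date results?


Start: 1958-07-03, subtract 298 days
Back 3 days from July 3 reaches June 30, 1958 -> 295 left
June 1958 has 30 days -> back to May 31, 1958 -> 265 left
May 1958 has 31 days -> back to April 30, 1958 -> 234 left
April 1958 has 30 days -> back to March 31, 1958 -> 204 left
March 1958 has 31 days -> back to February 28, 1958 -> 173 left
February 1958 has 28 days -> back to January 31, 1958 -> 145 left
January 1958 has 31 days -> back to December 31, 1957 -> 114 left
December 1957 has 31 days -> back to November 30, 1957 -> 83 left
November 1957 has 30 days -> back to October 31, 1957 -> 53 left
October 1957 has 31 days -> back to September 30, 1957 -> 22 left
September 1957: 30 - 22 = 8 -> lands on September 8

Result: 1957-09-08


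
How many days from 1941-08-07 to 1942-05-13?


From 1941-08-07 to 1942-05-13
1941-08-07: days before August = 31 + 28 + 31 + 30 + 31 + 30 + 31 = 212 (1941 is not a leap year); day of year = 212 + 7 = 219
1942-05-13: days before May = 31 + 28 + 31 + 30 = 120 (1942 is not a leap year); day of year = 120 + 13 = 133
Rest of 1941: 365 - 219 = 146
Total = 146 + 133 = 279

279 days


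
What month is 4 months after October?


October is month 10
10 + 4 = 14; wrap: 14 - 12 = 2

February


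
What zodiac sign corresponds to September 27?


Date: September 27
Conventional tropical zodiac dates: Libra from September 23 onward; Scorpio starts October 23
September 27 falls within the Libra range

Libra


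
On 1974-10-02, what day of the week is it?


Date: October 2, 1974
Anchor: Jan 1, 1974. With p = 1974 - 1 = 1973: (p + p//4 - p//100 + p//400) mod 7 = (1973 + 493 - 19 + 4) mod 7 = 2451 mod 7 = 1 -> Tuesday (Mon=0 ... Sun=6)
Days before October (Jan-Sep): 273; offset = 273 + 2 - 1 = 274
Weekday index = (1 + 274) mod 7 = 2

Day of the week: Wednesday


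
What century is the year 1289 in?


Century = (year - 1) // 100 + 1
= (1289 - 1) // 100 + 1
= 1288 // 100 + 1
= 12 + 1

13th century


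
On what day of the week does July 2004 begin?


Target: July 1, 2004
Anchor: Jan 1, 2004. With p = 2004 - 1 = 2003: (p + p//4 - p//100 + p//400) mod 7 = (2003 + 500 - 20 + 5) mod 7 = 2488 mod 7 = 3 -> Thursday (Mon=0 ... Sun=6)
Days before July (Jan-Jun): 182 days
Weekday index = (3 + 182) mod 7 = 3

Thursday


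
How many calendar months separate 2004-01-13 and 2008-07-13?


From January 2004 to July 2008
4 years * 12 = 48 months, plus 6 months = 54

54 months


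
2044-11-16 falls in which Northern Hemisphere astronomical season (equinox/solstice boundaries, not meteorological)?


Date: November 16
Astronomical Autumn (approx.; exact equinox/solstice day varies by year): September 22 to December 20
November 16 falls within the Autumn window

Autumn


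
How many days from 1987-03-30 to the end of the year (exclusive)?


Day of year: 89 of 365
Remaining = 365 - 89

276 days


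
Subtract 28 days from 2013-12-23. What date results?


Start: 2013-12-23, subtract 28 days
Back 23 days from December 23 reaches November 30, 2013 -> 5 left
November 2013: 30 - 5 = 25 -> lands on November 25

Result: 2013-11-25


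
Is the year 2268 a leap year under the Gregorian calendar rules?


Gregorian leap year rule: divisible by 4, but not by 100, unless also by 400.
2268 is divisible by 4 but not 100 -> leap year

Yes


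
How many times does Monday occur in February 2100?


February 2100 has 28 days
Anchor: Jan 1, 2100. With p = 2100 - 1 = 2099: (p + p//4 - p//100 + p//400) mod 7 = (2099 + 524 - 20 + 5) mod 7 = 2608 mod 7 = 4 -> Friday (Mon=0 ... Sun=6)
Days before February (Jan): 31; February 1 index = (4 + 31) mod 7 = 0 -> Monday
First Monday is February 1
Mondays: 1, 8, 15, 22

4 Mondays


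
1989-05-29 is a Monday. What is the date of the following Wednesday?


Current: Monday
Target: Wednesday
Days ahead: 2

Next Wednesday: 1989-05-31


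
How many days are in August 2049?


August 2049

31 days


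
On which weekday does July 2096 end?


July 2096 has 31 days
Anchor: Jan 1, 2096. With p = 2096 - 1 = 2095: (p + p//4 - p//100 + p//400) mod 7 = (2095 + 523 - 20 + 5) mod 7 = 2603 mod 7 = 6 -> Sunday (Mon=0 ... Sun=6)
Days before July (Jan-Jun): 182; July 1 index = (6 + 182) mod 7 = 6 -> Sunday
Last day offset: 31 - 1 = 30 days
Weekday index = (6 + 30) mod 7 = 1

Tuesday, July 31


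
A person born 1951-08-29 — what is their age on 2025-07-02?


Birth: 1951-08-29
Reference: 2025-07-02
Year difference: 2025 - 1951 = 74
Birthday not yet reached in 2025, subtract 1

73 years old


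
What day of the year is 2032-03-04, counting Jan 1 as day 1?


Date: March 4, 2032
Days in months 1 through 2: 60
Plus 4 days in March

Day of year: 64


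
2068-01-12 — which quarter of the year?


Month: January (month 1)
Q1: Jan-Mar, Q2: Apr-Jun, Q3: Jul-Sep, Q4: Oct-Dec

Q1


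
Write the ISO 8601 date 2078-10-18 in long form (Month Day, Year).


ISO 2078-10-18 parses as year=2078, month=10, day=18
Month 10 -> October

October 18, 2078


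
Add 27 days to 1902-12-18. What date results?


Start: 1902-12-18, add 27 days
December 1902 has 31 days: 31 - 18 = 13 days to December 31 -> 14 left
January 1903: 14 <= 31 -> lands on January 14

Result: 1903-01-14


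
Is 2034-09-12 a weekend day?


Anchor: Jan 1, 2034. With p = 2034 - 1 = 2033: (p + p//4 - p//100 + p//400) mod 7 = (2033 + 508 - 20 + 5) mod 7 = 2526 mod 7 = 6 -> Sunday (Mon=0 ... Sun=6)
Day of year: 255; offset = 254
Weekday index = (6 + 254) mod 7 = 1 -> Tuesday
Weekend days: Saturday, Sunday

No


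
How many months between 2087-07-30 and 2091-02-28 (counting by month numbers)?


From July 2087 to February 2091
4 years * 12 = 48 months, minus 5 months = 43

43 months


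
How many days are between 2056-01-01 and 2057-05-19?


From 2056-01-01 to 2057-05-19
2056-01-01: day of year = 1
2057-05-19: days before May = 31 + 28 + 31 + 30 = 120 (2057 is not a leap year); day of year = 120 + 19 = 139
Rest of 2056: 366 - 1 = 365
Total = 365 + 139 = 504

504 days


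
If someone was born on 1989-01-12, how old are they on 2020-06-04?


Birth: 1989-01-12
Reference: 2020-06-04
Year difference: 2020 - 1989 = 31

31 years old


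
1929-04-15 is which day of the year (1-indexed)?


Date: April 15, 1929
Days in months 1 through 3: 90
Plus 15 days in April

Day of year: 105


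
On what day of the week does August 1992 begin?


Target: August 1, 1992
Anchor: Jan 1, 1992. With p = 1992 - 1 = 1991: (p + p//4 - p//100 + p//400) mod 7 = (1991 + 497 - 19 + 4) mod 7 = 2473 mod 7 = 2 -> Wednesday (Mon=0 ... Sun=6)
Days before August (Jan-Jul): 213 days
Weekday index = (2 + 213) mod 7 = 5

Saturday


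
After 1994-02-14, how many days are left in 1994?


Day of year: 45 of 365
Remaining = 365 - 45

320 days


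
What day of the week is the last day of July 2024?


July 2024 has 31 days
Anchor: Jan 1, 2024. With p = 2024 - 1 = 2023: (p + p//4 - p//100 + p//400) mod 7 = (2023 + 505 - 20 + 5) mod 7 = 2513 mod 7 = 0 -> Monday (Mon=0 ... Sun=6)
Days before July (Jan-Jun): 182; July 1 index = (0 + 182) mod 7 = 0 -> Monday
Last day offset: 31 - 1 = 30 days
Weekday index = (0 + 30) mod 7 = 2

Wednesday, July 31


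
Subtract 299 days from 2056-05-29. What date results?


Start: 2056-05-29, subtract 299 days
Back 29 days from May 29 reaches April 30, 2056 -> 270 left
April 2056 has 30 days -> back to March 31, 2056 -> 240 left
March 2056 has 31 days -> back to February 29, 2056 -> 209 left
February 2056 has 29 days -> back to January 31, 2056 -> 180 left
January 2056 has 31 days -> back to December 31, 2055 -> 149 left
December 2055 has 31 days -> back to November 30, 2055 -> 118 left
November 2055 has 30 days -> back to October 31, 2055 -> 88 left
October 2055 has 31 days -> back to September 30, 2055 -> 57 left
September 2055 has 30 days -> back to August 31, 2055 -> 27 left
August 2055: 31 - 27 = 4 -> lands on August 4

Result: 2055-08-04


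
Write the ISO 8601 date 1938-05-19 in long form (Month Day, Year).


ISO 1938-05-19 parses as year=1938, month=05, day=19
Month 5 -> May

May 19, 1938


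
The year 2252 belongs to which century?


Century = (year - 1) // 100 + 1
= (2252 - 1) // 100 + 1
= 2251 // 100 + 1
= 22 + 1

23rd century


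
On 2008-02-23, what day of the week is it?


Date: February 23, 2008
Anchor: Jan 1, 2008. With p = 2008 - 1 = 2007: (p + p//4 - p//100 + p//400) mod 7 = (2007 + 501 - 20 + 5) mod 7 = 2493 mod 7 = 1 -> Tuesday (Mon=0 ... Sun=6)
Days before February (Jan): 31; offset = 31 + 23 - 1 = 53
Weekday index = (1 + 53) mod 7 = 5

Day of the week: Saturday


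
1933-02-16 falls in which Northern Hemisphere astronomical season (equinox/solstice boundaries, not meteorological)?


Date: February 16
Astronomical Winter (approx.; exact equinox/solstice day varies by year): December 21 to March 19
February 16 falls within the Winter window

Winter


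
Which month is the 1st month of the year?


Month 1 of 12

January


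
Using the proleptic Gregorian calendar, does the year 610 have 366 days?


Gregorian leap year rule: divisible by 4, but not by 100, unless also by 400.
610 is not divisible by 4 -> not a leap year

No


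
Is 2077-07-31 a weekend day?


Anchor: Jan 1, 2077. With p = 2077 - 1 = 2076: (p + p//4 - p//100 + p//400) mod 7 = (2076 + 519 - 20 + 5) mod 7 = 2580 mod 7 = 4 -> Friday (Mon=0 ... Sun=6)
Day of year: 212; offset = 211
Weekday index = (4 + 211) mod 7 = 5 -> Saturday
Weekend days: Saturday, Sunday

Yes


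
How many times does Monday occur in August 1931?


August 1931 has 31 days
Anchor: Jan 1, 1931. With p = 1931 - 1 = 1930: (p + p//4 - p//100 + p//400) mod 7 = (1930 + 482 - 19 + 4) mod 7 = 2397 mod 7 = 3 -> Thursday (Mon=0 ... Sun=6)
Days before August (Jan-Jul): 212; August 1 index = (3 + 212) mod 7 = 5 -> Saturday
First Monday is August 3
Mondays: 3, 10, 17, 24, 31

5 Mondays


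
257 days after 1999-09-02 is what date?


Start: 1999-09-02, add 257 days
September 1999 has 30 days: 30 - 2 = 28 days to September 30 -> 229 left
October 1999 has 31 days -> 198 left
November 1999 has 30 days -> 168 left
December 1999 has 31 days -> 137 left
January 2000 has 31 days -> 106 left
February 2000 has 29 days -> 77 left
March 2000 has 31 days -> 46 left
April 2000 has 30 days -> 16 left
May 2000: 16 <= 31 -> lands on May 16

Result: 2000-05-16


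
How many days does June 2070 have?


June 2070

30 days


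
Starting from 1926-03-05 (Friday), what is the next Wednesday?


Current: Friday
Target: Wednesday
Days ahead: 5

Next Wednesday: 1926-03-10


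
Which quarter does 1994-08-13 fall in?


Month: August (month 8)
Q1: Jan-Mar, Q2: Apr-Jun, Q3: Jul-Sep, Q4: Oct-Dec

Q3


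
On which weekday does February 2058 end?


February 2058 has 28 days
Anchor: Jan 1, 2058. With p = 2058 - 1 = 2057: (p + p//4 - p//100 + p//400) mod 7 = (2057 + 514 - 20 + 5) mod 7 = 2556 mod 7 = 1 -> Tuesday (Mon=0 ... Sun=6)
Days before February (Jan): 31; February 1 index = (1 + 31) mod 7 = 4 -> Friday
Last day offset: 28 - 1 = 27 days
Weekday index = (4 + 27) mod 7 = 3

Thursday, February 28


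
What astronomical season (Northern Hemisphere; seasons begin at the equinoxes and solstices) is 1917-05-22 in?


Date: May 22
Astronomical Spring (approx.; exact equinox/solstice day varies by year): March 20 to June 20
May 22 falls within the Spring window

Spring


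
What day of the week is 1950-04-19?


Date: April 19, 1950
Anchor: Jan 1, 1950. With p = 1950 - 1 = 1949: (p + p//4 - p//100 + p//400) mod 7 = (1949 + 487 - 19 + 4) mod 7 = 2421 mod 7 = 6 -> Sunday (Mon=0 ... Sun=6)
Days before April (Jan-Mar): 90; offset = 90 + 19 - 1 = 108
Weekday index = (6 + 108) mod 7 = 2

Day of the week: Wednesday


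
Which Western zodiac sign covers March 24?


Date: March 24
Conventional tropical zodiac dates: Aries from March 21 onward; Taurus starts April 20
March 24 falls within the Aries range

Aries


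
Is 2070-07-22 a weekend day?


Anchor: Jan 1, 2070. With p = 2070 - 1 = 2069: (p + p//4 - p//100 + p//400) mod 7 = (2069 + 517 - 20 + 5) mod 7 = 2571 mod 7 = 2 -> Wednesday (Mon=0 ... Sun=6)
Day of year: 203; offset = 202
Weekday index = (2 + 202) mod 7 = 1 -> Tuesday
Weekend days: Saturday, Sunday

No


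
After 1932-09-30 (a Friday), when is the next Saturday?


Current: Friday
Target: Saturday
Days ahead: 1

Next Saturday: 1932-10-01


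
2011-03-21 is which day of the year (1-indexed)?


Date: March 21, 2011
Days in months 1 through 2: 59
Plus 21 days in March

Day of year: 80


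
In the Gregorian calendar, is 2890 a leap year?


Gregorian leap year rule: divisible by 4, but not by 100, unless also by 400.
2890 is not divisible by 4 -> not a leap year

No


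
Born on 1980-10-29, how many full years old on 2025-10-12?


Birth: 1980-10-29
Reference: 2025-10-12
Year difference: 2025 - 1980 = 45
Birthday not yet reached in 2025, subtract 1

44 years old


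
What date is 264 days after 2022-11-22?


Start: 2022-11-22, add 264 days
November 2022 has 30 days: 30 - 22 = 8 days to November 30 -> 256 left
December 2022 has 31 days -> 225 left
January 2023 has 31 days -> 194 left
February 2023 has 28 days -> 166 left
March 2023 has 31 days -> 135 left
April 2023 has 30 days -> 105 left
May 2023 has 31 days -> 74 left
June 2023 has 30 days -> 44 left
July 2023 has 31 days -> 13 left
August 2023: 13 <= 31 -> lands on August 13

Result: 2023-08-13


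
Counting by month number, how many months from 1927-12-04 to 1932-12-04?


From December 1927 to December 1932
5 years * 12 = 60 months = 60

60 months


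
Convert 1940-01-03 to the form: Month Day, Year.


ISO 1940-01-03 parses as year=1940, month=01, day=03
Month 1 -> January

January 3, 1940


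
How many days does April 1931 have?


April 1931

30 days


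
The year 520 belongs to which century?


Century = (year - 1) // 100 + 1
= (520 - 1) // 100 + 1
= 519 // 100 + 1
= 5 + 1

6th century


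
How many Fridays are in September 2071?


September 2071 has 30 days
Anchor: Jan 1, 2071. With p = 2071 - 1 = 2070: (p + p//4 - p//100 + p//400) mod 7 = (2070 + 517 - 20 + 5) mod 7 = 2572 mod 7 = 3 -> Thursday (Mon=0 ... Sun=6)
Days before September (Jan-Aug): 243; September 1 index = (3 + 243) mod 7 = 1 -> Tuesday
First Friday is September 4
Fridays: 4, 11, 18, 25

4 Fridays


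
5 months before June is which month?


June is month 6
6 - 5 = 1

January


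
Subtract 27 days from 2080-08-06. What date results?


Start: 2080-08-06, subtract 27 days
Back 6 days from August 6 reaches July 31, 2080 -> 21 left
July 2080: 31 - 21 = 10 -> lands on July 10

Result: 2080-07-10


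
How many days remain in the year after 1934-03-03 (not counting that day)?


Day of year: 62 of 365
Remaining = 365 - 62

303 days


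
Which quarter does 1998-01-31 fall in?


Month: January (month 1)
Q1: Jan-Mar, Q2: Apr-Jun, Q3: Jul-Sep, Q4: Oct-Dec

Q1


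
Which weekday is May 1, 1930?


Target: May 1, 1930
Anchor: Jan 1, 1930. With p = 1930 - 1 = 1929: (p + p//4 - p//100 + p//400) mod 7 = (1929 + 482 - 19 + 4) mod 7 = 2396 mod 7 = 2 -> Wednesday (Mon=0 ... Sun=6)
Days before May (Jan-Apr): 120 days
Weekday index = (2 + 120) mod 7 = 3

Thursday


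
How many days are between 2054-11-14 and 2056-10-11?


From 2054-11-14 to 2056-10-11
2054-11-14: days before November = 31 + 28 + 31 + 30 + 31 + 30 + 31 + 31 + 30 + 31 = 304 (2054 is not a leap year); day of year = 304 + 14 = 318
2056-10-11: days before October = 31 + 29 + 31 + 30 + 31 + 30 + 31 + 31 + 30 = 274 (2056 is a leap year); day of year = 274 + 11 = 285
Rest of 2054: 365 - 318 = 47
Full years 2055 (365): 365
Total = 47 + 365 + 285 = 697

697 days


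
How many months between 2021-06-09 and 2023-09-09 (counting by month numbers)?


From June 2021 to September 2023
2 years * 12 = 24 months, plus 3 months = 27

27 months


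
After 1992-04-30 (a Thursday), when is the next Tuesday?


Current: Thursday
Target: Tuesday
Days ahead: 5

Next Tuesday: 1992-05-05


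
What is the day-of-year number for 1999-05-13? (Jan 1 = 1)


Date: May 13, 1999
Days in months 1 through 4: 120
Plus 13 days in May

Day of year: 133


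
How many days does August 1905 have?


August 1905

31 days


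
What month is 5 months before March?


March is month 3
3 - 5 = -2; wrap: -2 + 12 = 10

October


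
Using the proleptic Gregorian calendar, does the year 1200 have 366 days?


Gregorian leap year rule: divisible by 4, but not by 100, unless also by 400.
1200 is divisible by 400 -> leap year

Yes


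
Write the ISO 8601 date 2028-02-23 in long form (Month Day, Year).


ISO 2028-02-23 parses as year=2028, month=02, day=23
Month 2 -> February

February 23, 2028


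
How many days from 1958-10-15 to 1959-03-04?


From 1958-10-15 to 1959-03-04
1958-10-15: days before October = 31 + 28 + 31 + 30 + 31 + 30 + 31 + 31 + 30 = 273 (1958 is not a leap year); day of year = 273 + 15 = 288
1959-03-04: days before March = 31 + 28 = 59 (1959 is not a leap year); day of year = 59 + 4 = 63
Rest of 1958: 365 - 288 = 77
Total = 77 + 63 = 140

140 days


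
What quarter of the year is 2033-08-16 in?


Month: August (month 8)
Q1: Jan-Mar, Q2: Apr-Jun, Q3: Jul-Sep, Q4: Oct-Dec

Q3
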